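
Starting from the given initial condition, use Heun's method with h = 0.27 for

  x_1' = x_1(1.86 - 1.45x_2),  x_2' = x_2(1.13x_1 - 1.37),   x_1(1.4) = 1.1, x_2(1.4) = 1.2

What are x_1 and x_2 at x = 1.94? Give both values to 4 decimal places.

1.2046, 1.1514

Heun on (x_1,x_2): k1 = f(x_n, state_n); k2 = f(x_n + h, state_n + h·k1); state_{n+1} = state_n + (h/2)·(k1 + k2).
1.400000: (1.100000, 1.200000)
  k1 = (0.132000, -0.152400)
  predictor → (1.135640, 1.158852)
  k2 = (0.204034, -0.100504)
  → (1.145365, 1.165858)
1.670000: (1.145365, 1.165858)
  k1 = (0.194146, -0.088300)
  predictor → (1.197784, 1.142017)
  k2 = (0.244438, -0.018848)
  → (1.204573, 1.151393)
(x_1(1.94), x_2(1.94)) ≈ (1.2046, 1.1514)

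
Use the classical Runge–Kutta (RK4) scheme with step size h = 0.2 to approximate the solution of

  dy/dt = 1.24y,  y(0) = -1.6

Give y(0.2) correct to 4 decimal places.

-2.0503

RK4: k1 = f(t_n, y_n); k2 = f(t_n + h/2, y_n + (h/2)·k1); k3 = f(t_n + h/2, y_n + (h/2)·k2); k4 = f(t_n + h, y_n + h·k3); y_{n+1} = y_n + (h/6)·(k1 + 2k2 + 2k3 + k4).
t=0.000000, y=-1.600000:
  k1 = f(0.000000, -1.600000) = -1.984000
  k2 = f(0.100000, -1.798400) = -2.230016
  k3 = f(0.100000, -1.823002) = -2.260522
  k4 = f(0.200000, -2.052104) = -2.544609
  y ← -1.600000 + (0.2/6)·(k1 + 2k2 + 2k3 + k4) = -2.050323
y(0.2) ≈ -2.0503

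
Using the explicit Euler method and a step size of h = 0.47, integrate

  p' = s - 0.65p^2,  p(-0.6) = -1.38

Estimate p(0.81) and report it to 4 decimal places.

-8.1949

Euler: p_{n+1} = p_n + h·f(s_n, p_n).
s=-0.600000, p=-1.380000: f=-1.837860 → p ← -1.380000 + 0.47·(-1.837860) = -2.243794
s=-0.130000, p=-2.243794: f=-3.402498 → p ← -2.243794 + 0.47·(-3.402498) = -3.842968
s=0.340000, p=-3.842968: f=-9.259463 → p ← -3.842968 + 0.47·(-9.259463) = -8.194916
p(0.81) ≈ -8.1949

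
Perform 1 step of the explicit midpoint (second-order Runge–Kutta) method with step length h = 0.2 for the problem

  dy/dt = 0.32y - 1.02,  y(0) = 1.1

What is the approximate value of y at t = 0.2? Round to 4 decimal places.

0.9621

Midpoint: k1 = f(t_n, y_n); k2 = f(t_n + h/2, y_n + (h/2)·k1); y_{n+1} = y_n + h·k2.
t=0.000000, y=1.100000:
  k1 = f(0.000000, 1.100000) = -0.668000
  k2 = f(0.100000, 1.033200) = -0.689376
  y ← 1.100000 + 0.2·(-0.689376) = 0.962125
y(0.2) ≈ 0.9621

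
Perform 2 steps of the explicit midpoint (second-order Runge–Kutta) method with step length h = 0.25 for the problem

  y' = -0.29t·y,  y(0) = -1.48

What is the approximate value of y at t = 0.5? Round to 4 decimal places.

Midpoint: k1 = f(t_n, y_n); k2 = f(t_n + h/2, y_n + (h/2)·k1); y_{n+1} = y_n + h·k2.
t=0.000000, y=-1.480000:
  k1 = f(0.000000, -1.480000) = 0.000000
  k2 = f(0.125000, -1.480000) = 0.053650
  y ← -1.480000 + 0.25·0.053650 = -1.466587
t=0.250000, y=-1.466587:
  k1 = f(0.250000, -1.466587) = 0.106328
  k2 = f(0.375000, -1.453297) = 0.158046
  y ← -1.466587 + 0.25·0.158046 = -1.427076
y(0.5) ≈ -1.4271

-1.4271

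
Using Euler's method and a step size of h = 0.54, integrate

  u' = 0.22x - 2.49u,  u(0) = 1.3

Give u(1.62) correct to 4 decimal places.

Euler: u_{n+1} = u_n + h·f(x_n, u_n).
x=0.000000, u=1.300000: f=-3.237000 → u ← 1.300000 + 0.54·(-3.237000) = -0.447980
x=0.540000, u=-0.447980: f=1.234270 → u ← -0.447980 + 0.54·1.234270 = 0.218526
x=1.080000, u=0.218526: f=-0.306530 → u ← 0.218526 + 0.54·(-0.306530) = 0.053000
u(1.62) ≈ 0.0530

0.0530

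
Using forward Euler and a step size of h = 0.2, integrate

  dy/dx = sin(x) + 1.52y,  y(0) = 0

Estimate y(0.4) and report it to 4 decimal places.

0.0397

Euler: y_{n+1} = y_n + h·f(x_n, y_n).
x=0.000000, y=0.000000: f=0.000000 → y ← 0.000000 + 0.2·0.000000 = 0.000000
x=0.200000, y=0.000000: f=0.198669 → y ← 0.000000 + 0.2·0.198669 = 0.039734
y(0.4) ≈ 0.0397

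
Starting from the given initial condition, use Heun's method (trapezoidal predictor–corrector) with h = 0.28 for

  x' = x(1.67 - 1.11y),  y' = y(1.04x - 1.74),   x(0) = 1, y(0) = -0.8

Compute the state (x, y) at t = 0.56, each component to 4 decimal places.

3.7608, -0.9342

Heun on (x,y): k1 = f(t_n, state_n); k2 = f(t_n + h, state_n + h·k1); state_{n+1} = state_n + (h/2)·(k1 + k2).
0.000000: (1.000000, -0.800000)
  k1 = (2.558000, 0.560000)
  predictor → (1.716240, -0.643200)
  k2 = (4.091434, -0.028873)
  → (1.930921, -0.725642)
0.280000: (1.930921, -0.725642)
  k1 = (4.779923, -0.194586)
  predictor → (3.269299, -0.780126)
  k2 = (8.290747, -1.295065)
  → (3.760815, -0.934193)
(x(0.56), y(0.56)) ≈ (3.7608, -0.9342)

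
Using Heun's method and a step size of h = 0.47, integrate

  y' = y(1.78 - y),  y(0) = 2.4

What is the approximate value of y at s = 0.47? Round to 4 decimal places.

Heun: k1 = f(s_n, y_n); k2 = f(s_n + h, y_n + h·k1); y_{n+1} = y_n + (h/2)·(k1 + k2).
s=0.000000, y=2.400000:
  k1 = f(0.000000, 2.400000) = -1.488000
  k2 = f(0.470000, 1.700640) = 0.134963
  y ← 2.400000 + (0.47/2)·(-1.488000 + 0.134963) = 2.082036
y(0.47) ≈ 2.0820

2.0820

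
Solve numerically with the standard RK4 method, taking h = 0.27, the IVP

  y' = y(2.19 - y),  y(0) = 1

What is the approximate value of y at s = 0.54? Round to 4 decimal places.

1.6047

RK4: k1 = f(s_n, y_n); k2 = f(s_n + h/2, y_n + (h/2)·k1); k3 = f(s_n + h/2, y_n + (h/2)·k2); k4 = f(s_n + h, y_n + h·k3); y_{n+1} = y_n + (h/6)·(k1 + 2k2 + 2k3 + k4).
s=0.000000, y=1.000000:
  k1 = f(0.000000, 1.000000) = 1.190000
  k2 = f(0.135000, 1.160650) = 1.194715
  k3 = f(0.135000, 1.161287) = 1.194631
  k4 = f(0.270000, 1.322550) = 1.147246
  y ← 1.000000 + (0.27/6)·(k1 + 2k2 + 2k3 + k4) = 1.320217
s=0.270000, y=1.320217:
  k1 = f(0.270000, 1.320217) = 1.148302
  k2 = f(0.405000, 1.475238) = 1.054444
  k3 = f(0.405000, 1.462567) = 1.063919
  k4 = f(0.540000, 1.607475) = 0.936394
  y ← 1.320217 + (0.27/6)·(k1 + 2k2 + 2k3 + k4) = 1.604681
y(0.54) ≈ 1.6047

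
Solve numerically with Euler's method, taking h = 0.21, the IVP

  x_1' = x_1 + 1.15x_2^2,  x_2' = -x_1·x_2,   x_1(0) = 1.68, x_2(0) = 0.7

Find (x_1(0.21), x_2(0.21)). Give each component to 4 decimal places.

2.1511, 0.4530

Euler on (x_1,x_2): x_1_{n+1} = x_1_n + h·x_1', x_2_{n+1} = x_2_n + h·x_2'.
0.000000: (1.680000, 0.700000); f=(2.243500, -1.176000) → (2.151135, 0.453040)
(x_1(0.21), x_2(0.21)) ≈ (2.1511, 0.4530)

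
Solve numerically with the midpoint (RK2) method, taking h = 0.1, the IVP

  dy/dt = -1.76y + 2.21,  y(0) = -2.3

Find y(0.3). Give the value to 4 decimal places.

-0.8479

Midpoint: k1 = f(t_n, y_n); k2 = f(t_n + h/2, y_n + (h/2)·k1); y_{n+1} = y_n + h·k2.
t=0.000000, y=-2.300000:
  k1 = f(0.000000, -2.300000) = 6.258000
  k2 = f(0.050000, -1.987100) = 5.707296
  y ← -2.300000 + 0.1·5.707296 = -1.729270
t=0.100000, y=-1.729270:
  k1 = f(0.100000, -1.729270) = 5.253516
  k2 = f(0.150000, -1.466595) = 4.791207
  y ← -1.729270 + 0.1·4.791207 = -1.250150
t=0.200000, y=-1.250150:
  k1 = f(0.200000, -1.250150) = 4.410264
  k2 = f(0.250000, -1.029637) = 4.022160
  y ← -1.250150 + 0.1·4.022160 = -0.847934
y(0.3) ≈ -0.8479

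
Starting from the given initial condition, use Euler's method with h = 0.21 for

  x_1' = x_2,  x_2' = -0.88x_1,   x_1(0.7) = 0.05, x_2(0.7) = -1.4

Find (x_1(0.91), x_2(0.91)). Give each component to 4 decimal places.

Euler on (x_1,x_2): x_1_{n+1} = x_1_n + h·x_1', x_2_{n+1} = x_2_n + h·x_2'.
0.700000: (0.050000, -1.400000); f=(-1.400000, -0.044000) → (-0.244000, -1.409240)
(x_1(0.91), x_2(0.91)) ≈ (-0.2440, -1.4092)

-0.2440, -1.4092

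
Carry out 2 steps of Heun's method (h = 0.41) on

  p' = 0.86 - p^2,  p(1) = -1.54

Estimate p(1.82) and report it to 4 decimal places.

-9.0537

Heun: k1 = f(s_n, p_n); k2 = f(s_n + h, p_n + h·k1); p_{n+1} = p_n + (h/2)·(k1 + k2).
s=1.000000, p=-1.540000:
  k1 = f(1.000000, -1.540000) = -1.511600
  k2 = f(1.410000, -2.159756) = -3.804546
  p ← -1.540000 + (0.41/2)·(-1.511600 + (-3.804546)) = -2.629810
s=1.410000, p=-2.629810:
  k1 = f(1.410000, -2.629810) = -6.055900
  k2 = f(1.820000, -5.112729) = -25.279998
  p ← -2.629810 + (0.41/2)·(-6.055900 + (-25.279998)) = -9.053669
p(1.82) ≈ -9.0537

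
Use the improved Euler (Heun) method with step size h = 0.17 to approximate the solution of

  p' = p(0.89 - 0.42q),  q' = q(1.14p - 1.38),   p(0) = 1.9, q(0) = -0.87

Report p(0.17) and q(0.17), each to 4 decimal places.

Heun on (p,q): k1 = f(t_n, state_n); k2 = f(t_n + h, state_n + h·k1); state_{n+1} = state_n + (h/2)·(k1 + k2).
0.000000: (1.900000, -0.870000)
  k1 = (2.385260, -0.683820)
  predictor → (2.305494, -0.986249)
  k2 = (3.006883, -1.231099)
  → (2.358332, -1.032768)
(p(0.17), q(0.17)) ≈ (2.3583, -1.0328)

2.3583, -1.0328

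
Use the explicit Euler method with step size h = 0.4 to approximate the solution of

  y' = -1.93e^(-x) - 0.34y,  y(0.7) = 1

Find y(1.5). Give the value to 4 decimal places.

0.1583

Euler: y_{n+1} = y_n + h·f(x_n, y_n).
x=0.700000, y=1.000000: f=-1.298410 → y ← 1.000000 + 0.4·(-1.298410) = 0.480636
x=1.100000, y=0.480636: f=-0.805857 → y ← 0.480636 + 0.4·(-0.805857) = 0.158293
y(1.5) ≈ 0.1583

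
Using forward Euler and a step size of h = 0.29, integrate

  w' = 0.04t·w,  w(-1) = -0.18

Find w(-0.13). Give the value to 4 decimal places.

Euler: w_{n+1} = w_n + h·f(t_n, w_n).
t=-1.000000, w=-0.180000: f=0.007200 → w ← -0.180000 + 0.29·0.007200 = -0.177912
t=-0.710000, w=-0.177912: f=0.005053 → w ← -0.177912 + 0.29·0.005053 = -0.176447
t=-0.420000, w=-0.176447: f=0.002964 → w ← -0.176447 + 0.29·0.002964 = -0.175587
w(-0.13) ≈ -0.1756

-0.1756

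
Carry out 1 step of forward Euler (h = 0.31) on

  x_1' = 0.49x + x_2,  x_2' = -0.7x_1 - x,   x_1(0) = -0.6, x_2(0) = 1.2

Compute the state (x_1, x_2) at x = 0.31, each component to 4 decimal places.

-0.2280, 1.3302

Euler on (x_1,x_2): x_1_{n+1} = x_1_n + h·x_1', x_2_{n+1} = x_2_n + h·x_2'.
0.000000: (-0.600000, 1.200000); f=(1.200000, 0.420000) → (-0.228000, 1.330200)
(x_1(0.31), x_2(0.31)) ≈ (-0.2280, 1.3302)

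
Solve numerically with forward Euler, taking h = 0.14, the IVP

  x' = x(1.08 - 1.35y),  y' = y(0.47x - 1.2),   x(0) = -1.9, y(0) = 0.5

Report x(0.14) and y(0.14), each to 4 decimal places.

Euler on (x,y): x_{n+1} = x_n + h·x', y_{n+1} = y_n + h·y'.
0.000000: (-1.900000, 0.500000); f=(-0.769500, -1.046500) → (-2.007730, 0.353490)
(x(0.14), y(0.14)) ≈ (-2.0077, 0.3535)

-2.0077, 0.3535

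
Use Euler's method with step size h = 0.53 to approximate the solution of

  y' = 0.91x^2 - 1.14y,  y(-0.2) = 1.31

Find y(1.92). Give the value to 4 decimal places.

1.1146

Euler: y_{n+1} = y_n + h·f(x_n, y_n).
x=-0.200000, y=1.310000: f=-1.457000 → y ← 1.310000 + 0.53·(-1.457000) = 0.537790
x=0.330000, y=0.537790: f=-0.513982 → y ← 0.537790 + 0.53·(-0.513982) = 0.265380
x=0.860000, y=0.265380: f=0.370503 → y ← 0.265380 + 0.53·0.370503 = 0.461746
x=1.390000, y=0.461746: f=1.231820 → y ← 0.461746 + 0.53·1.231820 = 1.114611
y(1.92) ≈ 1.1146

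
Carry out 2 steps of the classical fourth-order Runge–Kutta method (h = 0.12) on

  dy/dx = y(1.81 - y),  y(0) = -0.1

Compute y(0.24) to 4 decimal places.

-0.1592

RK4: k1 = f(x_n, y_n); k2 = f(x_n + h/2, y_n + (h/2)·k1); k3 = f(x_n + h/2, y_n + (h/2)·k2); k4 = f(x_n + h, y_n + h·k3); y_{n+1} = y_n + (h/6)·(k1 + 2k2 + 2k3 + k4).
x=0.000000, y=-0.100000:
  k1 = f(0.000000, -0.100000) = -0.191000
  k2 = f(0.060000, -0.111460) = -0.214166
  k3 = f(0.060000, -0.112850) = -0.216994
  k4 = f(0.120000, -0.126039) = -0.244017
  y ← -0.100000 + (0.12/6)·(k1 + 2k2 + 2k3 + k4) = -0.125947
x=0.120000, y=-0.125947:
  k1 = f(0.120000, -0.125947) = -0.243826
  k2 = f(0.180000, -0.140576) = -0.274205
  k3 = f(0.180000, -0.142399) = -0.278020
  k4 = f(0.240000, -0.159309) = -0.313729
  y ← -0.125947 + (0.12/6)·(k1 + 2k2 + 2k3 + k4) = -0.159187
y(0.24) ≈ -0.1592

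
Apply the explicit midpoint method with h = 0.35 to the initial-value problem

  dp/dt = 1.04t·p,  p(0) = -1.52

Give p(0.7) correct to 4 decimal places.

Midpoint: k1 = f(t_n, p_n); k2 = f(t_n + h/2, p_n + (h/2)·k1); p_{n+1} = p_n + h·k2.
t=0.000000, p=-1.520000:
  k1 = f(0.000000, -1.520000) = 0.000000
  k2 = f(0.175000, -1.520000) = -0.276640
  p ← -1.520000 + 0.35·(-0.276640) = -1.616824
t=0.350000, p=-1.616824:
  k1 = f(0.350000, -1.616824) = -0.588524
  k2 = f(0.525000, -1.719816) = -0.939019
  p ← -1.616824 + 0.35·(-0.939019) = -1.945481
p(0.7) ≈ -1.9455

-1.9455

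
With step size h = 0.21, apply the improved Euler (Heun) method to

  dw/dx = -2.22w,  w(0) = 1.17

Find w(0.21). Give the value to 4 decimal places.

Heun: k1 = f(x_n, w_n); k2 = f(x_n + h, w_n + h·k1); w_{n+1} = w_n + (h/2)·(k1 + k2).
x=0.000000, w=1.170000:
  k1 = f(0.000000, 1.170000) = -2.597400
  k2 = f(0.210000, 0.624546) = -1.386492
  w ← 1.170000 + (0.21/2)·(-2.597400 + (-1.386492)) = 0.751691
w(0.21) ≈ 0.7517

0.7517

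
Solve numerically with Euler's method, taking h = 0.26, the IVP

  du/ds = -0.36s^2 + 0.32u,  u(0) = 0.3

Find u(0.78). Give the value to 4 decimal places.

Euler: u_{n+1} = u_n + h·f(s_n, u_n).
s=0.000000, u=0.300000: f=0.096000 → u ← 0.300000 + 0.26·0.096000 = 0.324960
s=0.260000, u=0.324960: f=0.079651 → u ← 0.324960 + 0.26·0.079651 = 0.345669
s=0.520000, u=0.345669: f=0.013270 → u ← 0.345669 + 0.26·0.013270 = 0.349120
u(0.78) ≈ 0.3491

0.3491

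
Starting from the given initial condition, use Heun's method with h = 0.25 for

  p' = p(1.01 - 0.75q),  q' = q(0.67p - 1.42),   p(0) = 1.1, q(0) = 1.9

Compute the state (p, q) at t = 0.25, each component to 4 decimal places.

1.0218, 1.5882

Heun on (p,q): k1 = f(t_n, state_n); k2 = f(t_n + h, state_n + h·k1); state_{n+1} = state_n + (h/2)·(k1 + k2).
0.000000: (1.100000, 1.900000)
  k1 = (-0.456500, -1.297700)
  predictor → (0.985875, 1.575575)
  k2 = (-0.169256, -1.196592)
  → (1.021780, 1.588213)
(p(0.25), q(0.25)) ≈ (1.0218, 1.5882)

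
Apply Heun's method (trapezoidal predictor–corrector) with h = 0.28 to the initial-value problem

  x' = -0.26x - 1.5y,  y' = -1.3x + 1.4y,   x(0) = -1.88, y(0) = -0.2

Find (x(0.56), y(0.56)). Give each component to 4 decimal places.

-2.0417, 1.5061

Heun on (x,y): k1 = f(s_n, state_n); k2 = f(s_n + h, state_n + h·k1); state_{n+1} = state_n + (h/2)·(k1 + k2).
0.000000: (-1.880000, -0.200000)
  k1 = (0.788800, 2.164000)
  predictor → (-1.659136, 0.405920)
  k2 = (-0.177505, 2.725165)
  → (-1.794419, 0.484483)
0.280000: (-1.794419, 0.484483)
  k1 = (-0.260176, 3.011021)
  predictor → (-1.867268, 1.327569)
  k2 = (-1.505864, 4.286045)
  → (-2.041664, 1.506072)
(x(0.56), y(0.56)) ≈ (-2.0417, 1.5061)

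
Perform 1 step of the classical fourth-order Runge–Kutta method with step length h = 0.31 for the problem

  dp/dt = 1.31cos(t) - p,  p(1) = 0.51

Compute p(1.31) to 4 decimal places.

RK4: k1 = f(t_n, p_n); k2 = f(t_n + h/2, p_n + (h/2)·k1); k3 = f(t_n + h/2, p_n + (h/2)·k2); k4 = f(t_n + h, p_n + h·k3); p_{n+1} = p_n + (h/6)·(k1 + 2k2 + 2k3 + k4).
t=1.000000, p=0.510000:
  k1 = f(1.000000, 0.510000) = 0.197796
  k2 = f(1.155000, 0.540658) = -0.011525
  k3 = f(1.155000, 0.508214) = 0.020920
  k4 = f(1.310000, 0.516485) = -0.178702
  p ← 0.510000 + (0.31/6)·(k1 + 2k2 + 2k3 + k4) = 0.511957
p(1.31) ≈ 0.5120

0.5120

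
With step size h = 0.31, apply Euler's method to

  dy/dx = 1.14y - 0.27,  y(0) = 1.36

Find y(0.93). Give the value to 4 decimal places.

Euler: y_{n+1} = y_n + h·f(x_n, y_n).
x=0.000000, y=1.360000: f=1.280400 → y ← 1.360000 + 0.31·1.280400 = 1.756924
x=0.310000, y=1.756924: f=1.732893 → y ← 1.756924 + 0.31·1.732893 = 2.294121
x=0.620000, y=2.294121: f=2.345298 → y ← 2.294121 + 0.31·2.345298 = 3.021163
y(0.93) ≈ 3.0212

3.0212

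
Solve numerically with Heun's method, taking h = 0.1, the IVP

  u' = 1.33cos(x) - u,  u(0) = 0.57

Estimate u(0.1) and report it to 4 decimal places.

Heun: k1 = f(x_n, u_n); k2 = f(x_n + h, u_n + h·k1); u_{n+1} = u_n + (h/2)·(k1 + k2).
x=0.000000, u=0.570000:
  k1 = f(0.000000, 0.570000) = 0.760000
  k2 = f(0.100000, 0.646000) = 0.677356
  u ← 0.570000 + (0.1/2)·(0.760000 + 0.677356) = 0.641868
u(0.1) ≈ 0.6419

0.6419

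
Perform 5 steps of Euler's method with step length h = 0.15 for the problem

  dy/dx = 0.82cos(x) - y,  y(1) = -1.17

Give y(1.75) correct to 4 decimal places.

-0.4208

Euler: y_{n+1} = y_n + h·f(x_n, y_n).
x=1.000000, y=-1.170000: f=1.613048 → y ← -1.170000 + 0.15·1.613048 = -0.928043
x=1.150000, y=-0.928043: f=1.263003 → y ← -0.928043 + 0.15·1.263003 = -0.738592
x=1.300000, y=-0.738592: f=0.957941 → y ← -0.738592 + 0.15·0.957941 = -0.594901
x=1.450000, y=-0.594901: f=0.693713 → y ← -0.594901 + 0.15·0.693713 = -0.490844
x=1.600000, y=-0.490844: f=0.466901 → y ← -0.490844 + 0.15·0.466901 = -0.420809
y(1.75) ≈ -0.4208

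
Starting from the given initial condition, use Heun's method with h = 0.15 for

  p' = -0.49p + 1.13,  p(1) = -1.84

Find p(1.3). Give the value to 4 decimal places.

-1.2737

Heun: k1 = f(x_n, p_n); k2 = f(x_n + h, p_n + h·k1); p_{n+1} = p_n + (h/2)·(k1 + k2).
x=1.000000, p=-1.840000:
  k1 = f(1.000000, -1.840000) = 2.031600
  k2 = f(1.150000, -1.535260) = 1.882277
  p ← -1.840000 + (0.15/2)·(2.031600 + 1.882277) = -1.546459
x=1.150000, p=-1.546459:
  k1 = f(1.150000, -1.546459) = 1.887765
  k2 = f(1.300000, -1.263294) = 1.749014
  p ← -1.546459 + (0.15/2)·(1.887765 + 1.749014) = -1.273701
p(1.3) ≈ -1.2737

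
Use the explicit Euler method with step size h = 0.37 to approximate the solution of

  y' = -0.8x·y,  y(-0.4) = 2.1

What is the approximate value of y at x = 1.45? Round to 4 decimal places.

Euler: y_{n+1} = y_n + h·f(x_n, y_n).
x=-0.400000, y=2.100000: f=0.672000 → y ← 2.100000 + 0.37·0.672000 = 2.348640
x=-0.030000, y=2.348640: f=0.056367 → y ← 2.348640 + 0.37·0.056367 = 2.369496
x=0.340000, y=2.369496: f=-0.644503 → y ← 2.369496 + 0.37·(-0.644503) = 2.131030
x=0.710000, y=2.131030: f=-1.210425 → y ← 2.131030 + 0.37·(-1.210425) = 1.683173
x=1.080000, y=1.683173: f=-1.454261 → y ← 1.683173 + 0.37·(-1.454261) = 1.145096
y(1.45) ≈ 1.1451

1.1451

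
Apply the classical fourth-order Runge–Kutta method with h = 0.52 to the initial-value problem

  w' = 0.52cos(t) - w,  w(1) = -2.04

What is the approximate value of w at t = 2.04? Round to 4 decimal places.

RK4: k1 = f(t_n, w_n); k2 = f(t_n + h/2, w_n + (h/2)·k1); k3 = f(t_n + h/2, w_n + (h/2)·k2); k4 = f(t_n + h, w_n + h·k3); w_{n+1} = w_n + (h/6)·(k1 + 2k2 + 2k3 + k4).
t=1.000000, w=-2.040000:
  k1 = f(1.000000, -2.040000) = 2.320957
  k2 = f(1.260000, -1.436551) = 1.595576
  k3 = f(1.260000, -1.625150) = 1.784175
  k4 = f(1.520000, -1.112229) = 1.138632
  w ← -2.040000 + (0.52/6)·(k1 + 2k2 + 2k3 + k4) = -1.154345
t=1.520000, w=-1.154345:
  k1 = f(1.520000, -1.154345) = 1.180748
  k2 = f(1.780000, -0.847351) = 0.739357
  k3 = f(1.780000, -0.962113) = 0.854119
  k4 = f(2.040000, -0.710204) = 0.475072
  w ← -1.154345 + (0.52/6)·(k1 + 2k2 + 2k3 + k4) = -0.734639
w(2.04) ≈ -0.7346

-0.7346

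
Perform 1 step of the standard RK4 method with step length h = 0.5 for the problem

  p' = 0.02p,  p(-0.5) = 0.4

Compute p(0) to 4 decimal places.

0.4040

RK4: k1 = f(x_n, p_n); k2 = f(x_n + h/2, p_n + (h/2)·k1); k3 = f(x_n + h/2, p_n + (h/2)·k2); k4 = f(x_n + h, p_n + h·k3); p_{n+1} = p_n + (h/6)·(k1 + 2k2 + 2k3 + k4).
x=-0.500000, p=0.400000:
  k1 = f(-0.500000, 0.400000) = 0.008000
  k2 = f(-0.250000, 0.402000) = 0.008040
  k3 = f(-0.250000, 0.402010) = 0.008040
  k4 = f(0.000000, 0.404020) = 0.008080
  p ← 0.400000 + (0.5/6)·(k1 + 2k2 + 2k3 + k4) = 0.404020
p(0) ≈ 0.4040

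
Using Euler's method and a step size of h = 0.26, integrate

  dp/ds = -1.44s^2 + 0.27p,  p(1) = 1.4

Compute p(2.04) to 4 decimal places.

-1.4152

Euler: p_{n+1} = p_n + h·f(s_n, p_n).
s=1.000000, p=1.400000: f=-1.062000 → p ← 1.400000 + 0.26·(-1.062000) = 1.123880
s=1.260000, p=1.123880: f=-1.982696 → p ← 1.123880 + 0.26·(-1.982696) = 0.608379
s=1.520000, p=0.608379: f=-3.162714 → p ← 0.608379 + 0.26·(-3.162714) = -0.213927
s=1.780000, p=-0.213927: f=-4.620256 → p ← -0.213927 + 0.26·(-4.620256) = -1.415193
p(2.04) ≈ -1.4152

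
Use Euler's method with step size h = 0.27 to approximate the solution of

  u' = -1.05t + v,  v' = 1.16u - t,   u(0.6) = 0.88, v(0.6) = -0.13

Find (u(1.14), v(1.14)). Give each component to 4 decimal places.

0.4237, -0.0399

Euler on (u,v): u_{n+1} = u_n + h·u', v_{n+1} = v_n + h·v'.
0.600000: (0.880000, -0.130000); f=(-0.760000, 0.420800) → (0.674800, -0.016384)
0.870000: (0.674800, -0.016384); f=(-0.929884, -0.087232) → (0.423731, -0.039937)
(u(1.14), v(1.14)) ≈ (0.4237, -0.0399)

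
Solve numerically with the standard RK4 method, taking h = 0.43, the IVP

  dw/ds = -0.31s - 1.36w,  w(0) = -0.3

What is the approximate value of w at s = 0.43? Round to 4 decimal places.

RK4: k1 = f(s_n, w_n); k2 = f(s_n + h/2, w_n + (h/2)·k1); k3 = f(s_n + h/2, w_n + (h/2)·k2); k4 = f(s_n + h, w_n + h·k3); w_{n+1} = w_n + (h/6)·(k1 + 2k2 + 2k3 + k4).
s=0.000000, w=-0.300000:
  k1 = f(0.000000, -0.300000) = 0.408000
  k2 = f(0.215000, -0.212280) = 0.222051
  k3 = f(0.215000, -0.252259) = 0.276422
  k4 = f(0.430000, -0.181138) = 0.113048
  w ← -0.300000 + (0.43/6)·(k1 + 2k2 + 2k3 + k4) = -0.191210
w(0.43) ≈ -0.1912

-0.1912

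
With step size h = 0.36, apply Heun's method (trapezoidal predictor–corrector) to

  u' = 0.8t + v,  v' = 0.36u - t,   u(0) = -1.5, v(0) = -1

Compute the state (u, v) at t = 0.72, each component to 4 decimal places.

Heun on (u,v): k1 = f(t_n, state_n); k2 = f(t_n + h, state_n + h·k1); state_{n+1} = state_n + (h/2)·(k1 + k2).
0.000000: (-1.500000, -1.000000)
  k1 = (-1.000000, -0.540000)
  predictor → (-1.860000, -1.194400)
  k2 = (-0.906400, -1.029600)
  → (-1.843152, -1.282528)
0.360000: (-1.843152, -1.282528)
  k1 = (-0.994528, -1.023535)
  predictor → (-2.201182, -1.651000)
  k2 = (-1.075000, -1.512426)
  → (-2.215667, -1.739001)
(u(0.72), v(0.72)) ≈ (-2.2157, -1.7390)

-2.2157, -1.7390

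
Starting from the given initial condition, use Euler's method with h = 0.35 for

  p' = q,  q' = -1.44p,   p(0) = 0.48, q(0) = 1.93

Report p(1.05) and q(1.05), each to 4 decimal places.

2.1333, 0.2256

Euler on (p,q): p_{n+1} = p_n + h·p', q_{n+1} = q_n + h·q'.
0.000000: (0.480000, 1.930000); f=(1.930000, -0.691200) → (1.155500, 1.688080)
0.350000: (1.155500, 1.688080); f=(1.688080, -1.663920) → (1.746328, 1.105708)
0.700000: (1.746328, 1.105708); f=(1.105708, -2.514712) → (2.133326, 0.225559)
(p(1.05), q(1.05)) ≈ (2.1333, 0.2256)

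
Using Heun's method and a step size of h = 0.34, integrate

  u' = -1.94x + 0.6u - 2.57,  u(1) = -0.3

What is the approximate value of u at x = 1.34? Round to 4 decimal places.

-2.1694

Heun: k1 = f(x_n, u_n); k2 = f(x_n + h, u_n + h·k1); u_{n+1} = u_n + (h/2)·(k1 + k2).
x=1.000000, u=-0.300000:
  k1 = f(1.000000, -0.300000) = -4.690000
  k2 = f(1.340000, -1.894600) = -6.306360
  u ← -0.300000 + (0.34/2)·(-4.690000 + (-6.306360)) = -2.169381
u(1.34) ≈ -2.1694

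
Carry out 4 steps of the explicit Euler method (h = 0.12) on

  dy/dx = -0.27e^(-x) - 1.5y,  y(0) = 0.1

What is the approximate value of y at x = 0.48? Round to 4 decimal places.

-0.0355

Euler: y_{n+1} = y_n + h·f(x_n, y_n).
x=0.000000, y=0.100000: f=-0.420000 → y ← 0.100000 + 0.12·(-0.420000) = 0.049600
x=0.120000, y=0.049600: f=-0.313869 → y ← 0.049600 + 0.12·(-0.313869) = 0.011936
x=0.240000, y=0.011936: f=-0.230293 → y ← 0.011936 + 0.12·(-0.230293) = -0.015699
x=0.360000, y=-0.015699: f=-0.164824 → y ← -0.015699 + 0.12·(-0.164824) = -0.035478
y(0.48) ≈ -0.0355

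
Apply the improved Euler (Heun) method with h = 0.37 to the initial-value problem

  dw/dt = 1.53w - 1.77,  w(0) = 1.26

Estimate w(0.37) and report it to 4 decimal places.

Heun: k1 = f(t_n, w_n); k2 = f(t_n + h, w_n + h·k1); w_{n+1} = w_n + (h/2)·(k1 + k2).
t=0.000000, w=1.260000:
  k1 = f(0.000000, 1.260000) = 0.157800
  k2 = f(0.370000, 1.318386) = 0.247131
  w ← 1.260000 + (0.37/2)·(0.157800 + 0.247131) = 1.334912
w(0.37) ≈ 1.3349

1.3349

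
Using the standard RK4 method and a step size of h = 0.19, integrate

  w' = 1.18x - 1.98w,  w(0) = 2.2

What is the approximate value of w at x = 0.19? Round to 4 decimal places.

RK4: k1 = f(x_n, w_n); k2 = f(x_n + h/2, w_n + (h/2)·k1); k3 = f(x_n + h/2, w_n + (h/2)·k2); k4 = f(x_n + h, w_n + h·k3); w_{n+1} = w_n + (h/6)·(k1 + 2k2 + 2k3 + k4).
x=0.000000, w=2.200000:
  k1 = f(0.000000, 2.200000) = -4.356000
  k2 = f(0.095000, 1.786180) = -3.424536
  k3 = f(0.095000, 1.874669) = -3.599745
  k4 = f(0.190000, 1.516049) = -2.777576
  w ← 2.200000 + (0.19/6)·(k1 + 2k2 + 2k3 + k4) = 1.529232
w(0.19) ≈ 1.5292

1.5292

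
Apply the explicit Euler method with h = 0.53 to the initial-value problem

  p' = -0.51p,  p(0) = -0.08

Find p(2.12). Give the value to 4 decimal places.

-0.0227

Euler: p_{n+1} = p_n + h·f(t_n, p_n).
t=0.000000, p=-0.080000: f=0.040800 → p ← -0.080000 + 0.53·0.040800 = -0.058376
t=0.530000, p=-0.058376: f=0.029772 → p ← -0.058376 + 0.53·0.029772 = -0.042597
t=1.060000, p=-0.042597: f=0.021724 → p ← -0.042597 + 0.53·0.021724 = -0.031083
t=1.590000, p=-0.031083: f=0.015852 → p ← -0.031083 + 0.53·0.015852 = -0.022681
p(2.12) ≈ -0.0227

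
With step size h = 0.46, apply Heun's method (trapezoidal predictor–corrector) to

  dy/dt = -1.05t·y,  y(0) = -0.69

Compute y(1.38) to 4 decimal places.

-0.2603

Heun: k1 = f(t_n, y_n); k2 = f(t_n + h, y_n + h·k1); y_{n+1} = y_n + (h/2)·(k1 + k2).
t=0.000000, y=-0.690000:
  k1 = f(0.000000, -0.690000) = 0.000000
  k2 = f(0.460000, -0.690000) = 0.333270
  y ← -0.690000 + (0.46/2)·(0.000000 + 0.333270) = -0.613348
t=0.460000, y=-0.613348:
  k1 = f(0.460000, -0.613348) = 0.296247
  k2 = f(0.920000, -0.477074) = 0.460854
  y ← -0.613348 + (0.46/2)·(0.296247 + 0.460854) = -0.439215
t=0.920000, y=-0.439215:
  k1 = f(0.920000, -0.439215) = 0.424281
  k2 = f(1.380000, -0.244045) = 0.353622
  y ← -0.439215 + (0.46/2)·(0.424281 + 0.353622) = -0.260297
y(1.38) ≈ -0.2603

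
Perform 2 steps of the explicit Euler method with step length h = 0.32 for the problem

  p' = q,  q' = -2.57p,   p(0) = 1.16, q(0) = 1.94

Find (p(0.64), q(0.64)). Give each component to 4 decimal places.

Euler on (p,q): p_{n+1} = p_n + h·p', q_{n+1} = q_n + h·q'.
0.000000: (1.160000, 1.940000); f=(1.940000, -2.981200) → (1.780800, 0.986016)
0.320000: (1.780800, 0.986016); f=(0.986016, -4.576656) → (2.096325, -0.478514)
(p(0.64), q(0.64)) ≈ (2.0963, -0.4785)

2.0963, -0.4785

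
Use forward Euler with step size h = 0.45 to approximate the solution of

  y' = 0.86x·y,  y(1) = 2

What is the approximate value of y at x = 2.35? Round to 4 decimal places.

7.5149

Euler: y_{n+1} = y_n + h·f(x_n, y_n).
x=1.000000, y=2.000000: f=1.720000 → y ← 2.000000 + 0.45·1.720000 = 2.774000
x=1.450000, y=2.774000: f=3.459178 → y ← 2.774000 + 0.45·3.459178 = 4.330630
x=1.900000, y=4.330630: f=7.076250 → y ← 4.330630 + 0.45·7.076250 = 7.514942
y(2.35) ≈ 7.5149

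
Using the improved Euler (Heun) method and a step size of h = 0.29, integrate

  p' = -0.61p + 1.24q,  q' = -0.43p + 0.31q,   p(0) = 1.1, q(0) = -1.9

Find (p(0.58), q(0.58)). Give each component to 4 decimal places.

-0.5458, -2.3512

Heun on (p,q): k1 = f(s_n, state_n); k2 = f(s_n + h, state_n + h·k1); state_{n+1} = state_n + (h/2)·(k1 + k2).
0.000000: (1.100000, -1.900000)
  k1 = (-3.027000, -1.062000)
  predictor → (0.222170, -2.207980)
  k2 = (-2.873419, -0.780007)
  → (0.244439, -2.167091)
0.290000: (0.244439, -2.167091)
  k1 = (-2.836301, -0.776907)
  predictor → (-0.578088, -2.392394)
  k2 = (-2.613935, -0.493064)
  → (-0.545845, -2.351237)
(p(0.58), q(0.58)) ≈ (-0.5458, -2.3512)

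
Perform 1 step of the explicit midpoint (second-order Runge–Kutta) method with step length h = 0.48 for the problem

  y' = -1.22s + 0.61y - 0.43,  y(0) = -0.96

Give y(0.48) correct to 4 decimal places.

-1.6594

Midpoint: k1 = f(s_n, y_n); k2 = f(s_n + h/2, y_n + (h/2)·k1); y_{n+1} = y_n + h·k2.
s=0.000000, y=-0.960000:
  k1 = f(0.000000, -0.960000) = -1.015600
  k2 = f(0.240000, -1.203744) = -1.457084
  y ← -0.960000 + 0.48·(-1.457084) = -1.659400
y(0.48) ≈ -1.6594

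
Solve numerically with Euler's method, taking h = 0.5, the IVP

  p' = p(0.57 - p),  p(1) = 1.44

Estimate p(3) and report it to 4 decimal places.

Euler: p_{n+1} = p_n + h·f(t_n, p_n).
t=1.000000, p=1.440000: f=-1.252800 → p ← 1.440000 + 0.5·(-1.252800) = 0.813600
t=1.500000, p=0.813600: f=-0.198193 → p ← 0.813600 + 0.5·(-0.198193) = 0.714504
t=2.000000, p=0.714504: f=-0.103248 → p ← 0.714504 + 0.5·(-0.103248) = 0.662879
t=2.500000, p=0.662879: f=-0.061568 → p ← 0.662879 + 0.5·(-0.061568) = 0.632095
p(3) ≈ 0.6321

0.6321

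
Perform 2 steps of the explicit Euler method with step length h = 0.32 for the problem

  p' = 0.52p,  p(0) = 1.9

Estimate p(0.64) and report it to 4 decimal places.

Euler: p_{n+1} = p_n + h·f(s_n, p_n).
s=0.000000, p=1.900000: f=0.988000 → p ← 1.900000 + 0.32·0.988000 = 2.216160
s=0.320000, p=2.216160: f=1.152403 → p ← 2.216160 + 0.32·1.152403 = 2.584929
p(0.64) ≈ 2.5849

2.5849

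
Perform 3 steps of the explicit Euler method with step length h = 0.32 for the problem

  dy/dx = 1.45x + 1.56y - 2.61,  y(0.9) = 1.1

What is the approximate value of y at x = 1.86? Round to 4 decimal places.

2.2439

Euler: y_{n+1} = y_n + h·f(x_n, y_n).
x=0.900000, y=1.100000: f=0.411000 → y ← 1.100000 + 0.32·0.411000 = 1.231520
x=1.220000, y=1.231520: f=1.080171 → y ← 1.231520 + 0.32·1.080171 = 1.577175
x=1.540000, y=1.577175: f=2.083393 → y ← 1.577175 + 0.32·2.083393 = 2.243860
y(1.86) ≈ 2.2439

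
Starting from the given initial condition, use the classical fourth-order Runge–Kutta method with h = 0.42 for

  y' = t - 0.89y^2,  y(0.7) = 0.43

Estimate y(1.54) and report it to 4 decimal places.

RK4: k1 = f(t_n, y_n); k2 = f(t_n + h/2, y_n + (h/2)·k1); k3 = f(t_n + h/2, y_n + (h/2)·k2); k4 = f(t_n + h, y_n + h·k3); y_{n+1} = y_n + (h/6)·(k1 + 2k2 + 2k3 + k4).
t=0.700000, y=0.430000:
  k1 = f(0.700000, 0.430000) = 0.535439
  k2 = f(0.910000, 0.542442) = 0.648123
  k3 = f(0.910000, 0.566106) = 0.624776
  k4 = f(1.120000, 0.692406) = 0.693311
  y ← 0.430000 + (0.42/6)·(k1 + 2k2 + 2k3 + k4) = 0.694218
t=1.120000, y=0.694218:
  k1 = f(1.120000, 0.694218) = 0.691074
  k2 = f(1.330000, 0.839344) = 0.702996
  k3 = f(1.330000, 0.841848) = 0.699250
  k4 = f(1.540000, 0.987904) = 0.671401
  y ← 0.694218 + (0.42/6)·(k1 + 2k2 + 2k3 + k4) = 0.985906
y(1.54) ≈ 0.9859

0.9859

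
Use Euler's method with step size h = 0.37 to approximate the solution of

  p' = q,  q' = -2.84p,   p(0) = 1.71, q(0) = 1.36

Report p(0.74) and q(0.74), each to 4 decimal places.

2.0516, -2.7625

Euler on (p,q): p_{n+1} = p_n + h·p', q_{n+1} = q_n + h·q'.
0.000000: (1.710000, 1.360000); f=(1.360000, -4.856400) → (2.213200, -0.436868)
0.370000: (2.213200, -0.436868); f=(-0.436868, -6.285488) → (2.051559, -2.762499)
(p(0.74), q(0.74)) ≈ (2.0516, -2.7625)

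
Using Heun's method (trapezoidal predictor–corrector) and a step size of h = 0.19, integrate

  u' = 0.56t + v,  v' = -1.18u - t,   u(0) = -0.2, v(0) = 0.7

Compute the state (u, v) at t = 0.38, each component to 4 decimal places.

0.1106, 0.6521

Heun on (u,v): k1 = f(t_n, state_n); k2 = f(t_n + h, state_n + h·k1); state_{n+1} = state_n + (h/2)·(k1 + k2).
0.000000: (-0.200000, 0.700000)
  k1 = (0.700000, 0.236000)
  predictor → (-0.067000, 0.744840)
  k2 = (0.851240, -0.110940)
  → (-0.052632, 0.711881)
0.190000: (-0.052632, 0.711881)
  k1 = (0.818281, -0.127894)
  predictor → (0.102841, 0.687581)
  k2 = (0.900381, -0.501353)
  → (0.110641, 0.652102)
(u(0.38), v(0.38)) ≈ (0.1106, 0.6521)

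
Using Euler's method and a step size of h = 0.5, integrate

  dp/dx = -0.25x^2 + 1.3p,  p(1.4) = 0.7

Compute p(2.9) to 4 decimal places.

1.0129

Euler: p_{n+1} = p_n + h·f(x_n, p_n).
x=1.400000, p=0.700000: f=0.420000 → p ← 0.700000 + 0.5·0.420000 = 0.910000
x=1.900000, p=0.910000: f=0.280500 → p ← 0.910000 + 0.5·0.280500 = 1.050250
x=2.400000, p=1.050250: f=-0.074675 → p ← 1.050250 + 0.5·(-0.074675) = 1.012912
p(2.9) ≈ 1.0129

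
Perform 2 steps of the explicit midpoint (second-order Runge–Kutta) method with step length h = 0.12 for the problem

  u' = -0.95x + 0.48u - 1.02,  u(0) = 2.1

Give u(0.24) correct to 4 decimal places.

2.0688

Midpoint: k1 = f(x_n, u_n); k2 = f(x_n + h/2, u_n + (h/2)·k1); u_{n+1} = u_n + h·k2.
x=0.000000, u=2.100000:
  k1 = f(0.000000, 2.100000) = -0.012000
  k2 = f(0.060000, 2.099280) = -0.069346
  u ← 2.100000 + 0.12·(-0.069346) = 2.091679
x=0.120000, u=2.091679:
  k1 = f(0.120000, 2.091679) = -0.129994
  k2 = f(0.180000, 2.083879) = -0.190738
  u ← 2.091679 + 0.12·(-0.190738) = 2.068790
u(0.24) ≈ 2.0688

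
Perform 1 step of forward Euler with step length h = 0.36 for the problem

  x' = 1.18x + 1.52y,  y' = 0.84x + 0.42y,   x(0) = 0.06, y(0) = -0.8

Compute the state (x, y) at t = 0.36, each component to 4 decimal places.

-0.3523, -0.9028

Euler on (x,y): x_{n+1} = x_n + h·x', y_{n+1} = y_n + h·y'.
0.000000: (0.060000, -0.800000); f=(-1.145200, -0.285600) → (-0.352272, -0.902816)
(x(0.36), y(0.36)) ≈ (-0.3523, -0.9028)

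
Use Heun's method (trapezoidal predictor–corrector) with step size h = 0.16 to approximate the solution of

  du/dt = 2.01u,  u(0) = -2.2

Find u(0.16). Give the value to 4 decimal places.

-3.0213

Heun: k1 = f(t_n, u_n); k2 = f(t_n + h, u_n + h·k1); u_{n+1} = u_n + (h/2)·(k1 + k2).
t=0.000000, u=-2.200000:
  k1 = f(0.000000, -2.200000) = -4.422000
  k2 = f(0.160000, -2.907520) = -5.844115
  u ← -2.200000 + (0.16/2)·(-4.422000 + (-5.844115)) = -3.021289
u(0.16) ≈ -3.0213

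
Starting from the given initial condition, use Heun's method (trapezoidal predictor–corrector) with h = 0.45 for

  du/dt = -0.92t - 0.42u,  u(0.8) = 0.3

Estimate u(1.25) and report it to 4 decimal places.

-0.1444

Heun: k1 = f(t_n, u_n); k2 = f(t_n + h, u_n + h·k1); u_{n+1} = u_n + (h/2)·(k1 + k2).
t=0.800000, u=0.300000:
  k1 = f(0.800000, 0.300000) = -0.862000
  k2 = f(1.250000, -0.087900) = -1.113082
  u ← 0.300000 + (0.45/2)·(-0.862000 + (-1.113082)) = -0.144393
u(1.25) ≈ -0.1444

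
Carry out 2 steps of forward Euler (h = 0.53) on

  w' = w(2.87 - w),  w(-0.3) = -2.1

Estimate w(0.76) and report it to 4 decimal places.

Euler: w_{n+1} = w_n + h·f(x_n, w_n).
x=-0.300000, w=-2.100000: f=-10.437000 → w ← -2.100000 + 0.53·(-10.437000) = -7.631610
x=0.230000, w=-7.631610: f=-80.144192 → w ← -7.631610 + 0.53·(-80.144192) = -50.108032
w(0.76) ≈ -50.1080

-50.1080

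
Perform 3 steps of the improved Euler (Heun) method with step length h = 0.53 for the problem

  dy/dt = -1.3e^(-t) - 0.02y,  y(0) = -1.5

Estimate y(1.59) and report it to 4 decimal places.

Heun: k1 = f(t_n, y_n); k2 = f(t_n + h, y_n + h·k1); y_{n+1} = y_n + (h/2)·(k1 + k2).
t=0.000000, y=-1.500000:
  k1 = f(0.000000, -1.500000) = -1.270000
  k2 = f(0.530000, -2.173100) = -0.721724
  y ← -1.500000 + (0.53/2)·(-1.270000 + (-0.721724)) = -2.027807
t=0.530000, y=-2.027807:
  k1 = f(0.530000, -2.027807) = -0.724630
  k2 = f(1.060000, -2.411861) = -0.402155
  y ← -2.027807 + (0.53/2)·(-0.724630 + (-0.402155)) = -2.326405
t=1.060000, y=-2.326405:
  k1 = f(1.060000, -2.326405) = -0.403864
  k2 = f(1.590000, -2.540453) = -0.214294
  y ← -2.326405 + (0.53/2)·(-0.403864 + (-0.214294)) = -2.490217
y(1.59) ≈ -2.4902

-2.4902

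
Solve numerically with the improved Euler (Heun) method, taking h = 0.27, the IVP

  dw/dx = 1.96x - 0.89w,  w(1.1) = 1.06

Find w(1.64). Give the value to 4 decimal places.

Heun: k1 = f(x_n, w_n); k2 = f(x_n + h, w_n + h·k1); w_{n+1} = w_n + (h/2)·(k1 + k2).
x=1.100000, w=1.060000:
  k1 = f(1.100000, 1.060000) = 1.212600
  k2 = f(1.370000, 1.387402) = 1.450412
  w ← 1.060000 + (0.27/2)·(1.212600 + 1.450412) = 1.419507
x=1.370000, w=1.419507:
  k1 = f(1.370000, 1.419507) = 1.421839
  k2 = f(1.640000, 1.803403) = 1.609371
  w ← 1.419507 + (0.27/2)·(1.421839 + 1.609371) = 1.828720
w(1.64) ≈ 1.8287

1.8287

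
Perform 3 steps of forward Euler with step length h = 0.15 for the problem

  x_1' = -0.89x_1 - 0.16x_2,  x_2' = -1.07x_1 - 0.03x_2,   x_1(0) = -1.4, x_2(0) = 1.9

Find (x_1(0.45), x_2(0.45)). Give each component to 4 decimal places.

Euler on (x_1,x_2): x_1_{n+1} = x_1_n + h·x_1', x_2_{n+1} = x_2_n + h·x_2'.
0.000000: (-1.400000, 1.900000); f=(0.942000, 1.441000) → (-1.258700, 2.116150)
0.150000: (-1.258700, 2.116150); f=(0.781659, 1.283324) → (-1.141451, 2.308649)
0.300000: (-1.141451, 2.308649); f=(0.646508, 1.152093) → (-1.044475, 2.481463)
(x_1(0.45), x_2(0.45)) ≈ (-1.0445, 2.4815)

-1.0445, 2.4815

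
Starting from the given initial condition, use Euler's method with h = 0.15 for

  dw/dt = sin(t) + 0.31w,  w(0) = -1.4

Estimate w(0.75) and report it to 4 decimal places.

Euler: w_{n+1} = w_n + h·f(t_n, w_n).
t=0.000000, w=-1.400000: f=-0.434000 → w ← -1.400000 + 0.15·(-0.434000) = -1.465100
t=0.150000, w=-1.465100: f=-0.304743 → w ← -1.465100 + 0.15·(-0.304743) = -1.510811
t=0.300000, w=-1.510811: f=-0.172831 → w ← -1.510811 + 0.15·(-0.172831) = -1.536736
t=0.450000, w=-1.536736: f=-0.041423 → w ← -1.536736 + 0.15·(-0.041423) = -1.542950
t=0.600000, w=-1.542950: f=0.086328 → w ← -1.542950 + 0.15·0.086328 = -1.530000
w(0.75) ≈ -1.5300

-1.5300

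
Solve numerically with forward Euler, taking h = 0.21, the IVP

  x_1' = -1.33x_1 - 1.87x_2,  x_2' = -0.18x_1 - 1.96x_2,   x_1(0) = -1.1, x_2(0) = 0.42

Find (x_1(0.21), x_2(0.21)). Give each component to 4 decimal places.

Euler on (x_1,x_2): x_1_{n+1} = x_1_n + h·x_1', x_2_{n+1} = x_2_n + h·x_2'.
0.000000: (-1.100000, 0.420000); f=(0.677600, -0.625200) → (-0.957704, 0.288708)
(x_1(0.21), x_2(0.21)) ≈ (-0.9577, 0.2887)

-0.9577, 0.2887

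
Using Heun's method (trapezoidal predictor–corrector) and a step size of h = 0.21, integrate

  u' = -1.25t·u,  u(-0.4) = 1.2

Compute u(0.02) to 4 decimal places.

1.3248

Heun: k1 = f(t_n, u_n); k2 = f(t_n + h, u_n + h·k1); u_{n+1} = u_n + (h/2)·(k1 + k2).
t=-0.400000, u=1.200000:
  k1 = f(-0.400000, 1.200000) = 0.600000
  k2 = f(-0.190000, 1.326000) = 0.314925
  u ← 1.200000 + (0.21/2)·(0.600000 + 0.314925) = 1.296067
t=-0.190000, u=1.296067:
  k1 = f(-0.190000, 1.296067) = 0.307816
  k2 = f(0.020000, 1.360708) = -0.034018
  u ← 1.296067 + (0.21/2)·(0.307816 + (-0.034018)) = 1.324816
u(0.02) ≈ 1.3248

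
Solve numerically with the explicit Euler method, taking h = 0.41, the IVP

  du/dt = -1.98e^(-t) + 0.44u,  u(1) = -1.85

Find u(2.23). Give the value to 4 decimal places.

-3.8243

Euler: u_{n+1} = u_n + h·f(t_n, u_n).
t=1.000000, u=-1.850000: f=-1.542401 → u ← -1.850000 + 0.41·(-1.542401) = -2.482385
t=1.410000, u=-2.482385: f=-1.575653 → u ← -2.482385 + 0.41·(-1.575653) = -3.128402
t=1.820000, u=-3.128402: f=-1.697308 → u ← -3.128402 + 0.41·(-1.697308) = -3.824298
u(2.23) ≈ -3.8243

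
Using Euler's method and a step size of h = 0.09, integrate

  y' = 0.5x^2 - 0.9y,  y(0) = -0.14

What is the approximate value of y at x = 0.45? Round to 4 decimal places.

Euler: y_{n+1} = y_n + h·f(x_n, y_n).
x=0.000000, y=-0.140000: f=0.126000 → y ← -0.140000 + 0.09·0.126000 = -0.128660
x=0.090000, y=-0.128660: f=0.119844 → y ← -0.128660 + 0.09·0.119844 = -0.117874
x=0.180000, y=-0.117874: f=0.122287 → y ← -0.117874 + 0.09·0.122287 = -0.106868
x=0.270000, y=-0.106868: f=0.132631 → y ← -0.106868 + 0.09·0.132631 = -0.094931
x=0.360000, y=-0.094931: f=0.150238 → y ← -0.094931 + 0.09·0.150238 = -0.081410
y(0.45) ≈ -0.0814

-0.0814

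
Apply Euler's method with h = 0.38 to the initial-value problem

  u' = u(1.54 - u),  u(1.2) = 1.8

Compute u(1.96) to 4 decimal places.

1.5715

Euler: u_{n+1} = u_n + h·f(s_n, u_n).
s=1.200000, u=1.800000: f=-0.468000 → u ← 1.800000 + 0.38·(-0.468000) = 1.622160
s=1.580000, u=1.622160: f=-0.133277 → u ← 1.622160 + 0.38·(-0.133277) = 1.571515
u(1.96) ≈ 1.5715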